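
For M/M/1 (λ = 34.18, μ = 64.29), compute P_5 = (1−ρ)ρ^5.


ρ = 34.18/64.29 = 0.5317
P_n = (1−ρ)·ρ^n = (1 − 0.5317)·0.5317^5 = 0.4683·0.042476 = 0.019893

Final: 0.019893


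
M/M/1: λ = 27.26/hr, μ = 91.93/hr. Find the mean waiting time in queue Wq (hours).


ρ = 27.26/91.93 = 0.2965
Wq = ρ/(μ−λ) = 0.2965/(91.93 − 27.26) = 0.2965/64.67 = 0.004585 hr

Final: 0.004585 hr


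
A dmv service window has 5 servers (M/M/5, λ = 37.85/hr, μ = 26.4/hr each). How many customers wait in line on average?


a = λ/μ = 1.4337; ρ = a/5 = 0.2867
P₀ = 0.238125
Lq = P₀·a^c·ρ / (c!·(1−ρ)²) = 0.238125·6.05773·0.2867/(120·0.50874)
= 0.006775

Final: 0.006775


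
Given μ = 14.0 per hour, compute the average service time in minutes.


Mean service time = 1/μ = 1/14.0 hour = 0.07143 hour
In minutes: 0.07143 × 60 = 4.2857 min

Final: 4.2857 min


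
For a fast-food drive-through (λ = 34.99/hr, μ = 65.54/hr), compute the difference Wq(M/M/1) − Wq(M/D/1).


ρ = 34.99/65.54 = 0.5339
Wq(M/M/1) = ρ/(μ−λ) = 0.5339/30.55 = 0.01748 hr
Wq(M/D/1) = ρ/(2(μ−λ)) = 0.008738 hr
Savings = 0.01748 − 0.008738 = 0.008738 hr

Final: 0.008738 hr


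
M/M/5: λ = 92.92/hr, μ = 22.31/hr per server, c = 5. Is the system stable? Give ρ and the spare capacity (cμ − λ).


Total capacity cμ = 5·22.31 = 111.55/hr
ρ = λ/(cμ) = 92.92/111.55 = 0.8330
Stable ⇔ ρ < 1: YES
Spare capacity = cμ − λ = 111.55 − 92.92 = 18.63/hr

Final: ρ = 0.8330; stable; margin = 18.63/hr


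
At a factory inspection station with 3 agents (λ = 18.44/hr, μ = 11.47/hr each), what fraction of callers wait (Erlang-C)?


a = λ/μ = 1.6077; ρ = a/3 = 0.5359
P₀ = 0.185455 (from M/M/c formula)
C(c,a) = [a^c/(c!(1−ρ))]·P₀ = [4.15521/(6·0.4641)]·0.185455
= 1.49218·0.185455 = 0.276731

Final: 0.276731


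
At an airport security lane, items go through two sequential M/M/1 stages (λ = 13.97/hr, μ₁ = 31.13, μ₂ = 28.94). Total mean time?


Each node sees arrival rate λ = 13.97/hr (tandem ⇒ throughput preserved).
W₁ = 1/(μ₁−λ) = 1/(31.13−13.97) = 0.05828 hr
W₂ = 1/(μ₂−λ) = 1/(28.94−13.97) = 0.06680 hr
W_total = W₁ + W₂ = 0.05828 + 0.06680 = 0.12508 hr

Final: 0.12508 hr


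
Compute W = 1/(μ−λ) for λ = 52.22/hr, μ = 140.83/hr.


W = 1/(μ−λ) = 1/(140.83 − 52.22) = 1/88.61 = 0.01129 hr

Final: 0.01129 hr


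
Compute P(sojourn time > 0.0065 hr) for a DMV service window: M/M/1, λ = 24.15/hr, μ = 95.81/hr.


W ~ Exponential(μ−λ) for M/M/1.
μ − λ = 95.81 − 24.15 = 71.6600
P(W > t) = e^{−(μ−λ)t} = e^{−0.4658} = 0.627639

Final: 0.627639


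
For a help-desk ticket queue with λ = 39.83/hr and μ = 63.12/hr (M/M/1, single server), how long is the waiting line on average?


ρ = 39.83/63.12 = 0.6310
Lq = ρ²/(1−ρ) = 0.3982/0.3690 = 1.0792

Final: 1.0792


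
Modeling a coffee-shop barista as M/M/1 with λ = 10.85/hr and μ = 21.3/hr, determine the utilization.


ρ = λ/μ = 10.85/21.3 = 0.5094

Final: 0.5094


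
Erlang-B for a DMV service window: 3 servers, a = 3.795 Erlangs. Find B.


B(c,a) = (a^c/c!) / Σ_{k=0}^{c} a^k/k!
a^3/3! = 9.109281
Σ terms (k=0..3): 1.00000 + 3.79500 + 7.20101 + 9.10928 = 21.105293
B = 9.109281/21.105293 = 0.431611

Final: 0.431611


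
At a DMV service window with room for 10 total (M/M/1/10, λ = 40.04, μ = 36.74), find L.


ρ = 40.04/36.74 = 1.0898
L = ρ[1 − (K+1)ρ^K + Kρ^(K+1)] / [(1−ρ)(1−ρ^(K+1))]
Numerator: 1.0898·(1 − 11·2.363465 + 10·2.575752) = 0.827618
Denominator: (-0.08982)·(-1.575752) = 0.141535
L = 0.827618/0.141535 = 5.8475

Final: 5.8475


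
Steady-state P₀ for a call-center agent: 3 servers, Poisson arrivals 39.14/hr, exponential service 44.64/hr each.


a = λ/μ = 39.14/44.64 = 0.8768; ρ = a/c = 0.2923
Σ_{k=0}^{2} a^k/k! (terms k=0..2) = 1.00000 + 0.87679 + 0.38438 = 2.26117
Tail: a^3/(3!(1−ρ)) = 0.67405/(6·0.7077) = 0.15873
P₀ = 1/(2.26117 + 0.15873) = 1/2.41991 = 0.413239

Final: 0.413239


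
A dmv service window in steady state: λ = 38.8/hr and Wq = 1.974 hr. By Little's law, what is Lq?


Lq = λWq = 38.8·1.974 = 76.5912

Final: 76.5912


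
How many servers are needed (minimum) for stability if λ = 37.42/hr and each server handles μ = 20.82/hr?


Stability requires cμ > λ ⇔ c > λ/μ.
λ/μ = 37.42/20.82 = 1.7973
Minimum integer c = ⌊1.7973⌋ + 1 = 2
Check: 2·20.82 = 41.64 > 37.42, while 1·20.82 = 20.82 ≤ 37.42

Final: 2 servers


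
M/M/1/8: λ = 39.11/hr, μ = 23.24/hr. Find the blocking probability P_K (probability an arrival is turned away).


ρ = λ/μ = 39.11/23.24 = 1.6829
P_K = (1−ρ)ρ^K/(1−ρ^(K+1)) = (-0.6829·64.329998)/(1 − 108.259304)
= -43.929306/-107.259304 = 0.409562

Final: 0.409562


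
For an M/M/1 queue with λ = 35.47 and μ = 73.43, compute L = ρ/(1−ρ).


ρ = λ/μ = 35.47/73.43 = 0.4830
L = ρ/(1−ρ) = 0.4830/(1 − 0.4830) = 0.4830/0.5170 = 0.9344

Final: 0.9344


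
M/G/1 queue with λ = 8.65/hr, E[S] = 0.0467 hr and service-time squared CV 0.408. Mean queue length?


ρ = λ·E[S] = 8.65·0.0467 = 0.4040
Lq = ρ²(1+C_s²)/(2(1−ρ)) = 0.1632·(1+0.408)/(2·0.5960)
= 0.1632·1.4080/1.1921 = 0.19273

Final: 0.19273


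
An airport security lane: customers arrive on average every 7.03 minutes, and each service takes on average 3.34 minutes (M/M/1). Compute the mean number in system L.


λ = 60/7.03 = 8.5349 /hr
μ = 60/3.34 = 17.9641 /hr
ρ = λ/μ = 8.5349/17.9641 = 0.4751
L = ρ/(1−ρ) = 0.4751/0.5249 = 0.9051

Final: 0.9051


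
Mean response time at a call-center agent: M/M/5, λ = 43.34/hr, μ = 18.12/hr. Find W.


a = 2.3918; ρ = 0.4784; P₀ = 0.089710
Lq = P₀·a^c·ρ/(c!(1−ρ)²) = 0.10288
Wq = Lq/λ = 0.10288/43.34 = 0.002374 hr
W = Wq + 1/μ = 0.002374 + 0.05519 = 0.05756 hr

Final: 0.05756 hr


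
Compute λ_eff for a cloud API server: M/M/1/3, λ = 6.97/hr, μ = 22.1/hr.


ρ = 0.3154; P_K = (1−ρ)ρ^3/(1−ρ^4) = 0.021691
λ_eff = λ(1 − P_K) = 6.97·(1 − 0.021691) = 6.97·0.978309 = 6.8188 /hr

Final: 6.8188 /hr


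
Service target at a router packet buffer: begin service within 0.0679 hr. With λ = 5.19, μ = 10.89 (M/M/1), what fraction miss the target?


ρ = 5.19/10.89 = 0.4766
P(Wq > t) = ρ·e^{−(μ−λ)t} = 0.4766·e^{−0.3870}
= 0.4766·0.679071 = 0.323634

Final: 0.323634


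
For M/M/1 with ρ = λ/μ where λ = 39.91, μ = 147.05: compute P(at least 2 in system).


ρ = 39.91/147.05 = 0.2714
P(N ≥ n) = ρ^n = 0.2714^2 = 0.073660

Final: 0.073660


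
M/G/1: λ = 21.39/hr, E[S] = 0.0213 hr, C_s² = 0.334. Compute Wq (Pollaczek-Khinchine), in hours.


ρ = λ·E[S] = 21.39·0.0213 = 0.4556
E[S²] = E[S]²(1+C_s²) = 0.0213²·(1+0.334) = 0.0006052
Wq = λ·E[S²]/(2(1−ρ)) = 21.39·0.0006052/(2·0.5444) = 0.01189 hr

Final: 0.01189 hr


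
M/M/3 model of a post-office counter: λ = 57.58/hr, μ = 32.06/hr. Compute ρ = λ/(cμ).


ρ = λ/(cμ) = 57.58/(3·32.06) = 57.58/96.18 = 0.5987

Final: 0.5987


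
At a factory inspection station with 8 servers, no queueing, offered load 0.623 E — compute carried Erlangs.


B(8,0.623) = 0.0000003019 (Erlang-B)
Carried load = a(1 − B) = 0.623·(1 − 0.0000003019) = 0.623·1.000000 = 0.6230 E

Final: 0.6230 Erlangs


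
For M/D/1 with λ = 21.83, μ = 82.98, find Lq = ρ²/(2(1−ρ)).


ρ = 21.83/82.98 = 0.2631
M/D/1: Lq = ρ²/(2(1−ρ)) = 0.06921/(2·0.7369) = 0.04696

Final: 0.04696


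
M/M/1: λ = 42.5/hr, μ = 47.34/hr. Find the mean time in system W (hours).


W = 1/(μ−λ) = 1/(47.34 − 42.5) = 1/4.84 = 0.2066 hr

Final: 0.2066 hr


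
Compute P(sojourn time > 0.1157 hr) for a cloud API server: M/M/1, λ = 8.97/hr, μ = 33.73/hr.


W ~ Exponential(μ−λ) for M/M/1.
μ − λ = 33.73 − 8.97 = 24.7600
P(W > t) = e^{−(μ−λ)t} = e^{−2.8647} = 0.056998

Final: 0.056998


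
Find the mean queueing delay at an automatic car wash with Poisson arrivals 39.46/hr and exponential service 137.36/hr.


ρ = 39.46/137.36 = 0.2873
Wq = ρ/(μ−λ) = 0.2873/(137.36 − 39.46) = 0.2873/97.90 = 0.002934 hr

Final: 0.002934 hr


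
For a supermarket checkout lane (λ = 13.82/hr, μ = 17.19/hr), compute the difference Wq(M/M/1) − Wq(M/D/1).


ρ = 13.82/17.19 = 0.8040
Wq(M/M/1) = ρ/(μ−λ) = 0.8040/3.37 = 0.23856 hr
Wq(M/D/1) = ρ/(2(μ−λ)) = 0.11928 hr
Savings = 0.23856 − 0.11928 = 0.11928 hr

Final: 0.11928 hr


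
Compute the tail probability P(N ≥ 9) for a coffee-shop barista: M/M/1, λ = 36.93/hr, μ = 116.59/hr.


ρ = 36.93/116.59 = 0.3168
P(N ≥ n) = ρ^n = 0.3168^9 = 0.00003210

Final: 0.00003210


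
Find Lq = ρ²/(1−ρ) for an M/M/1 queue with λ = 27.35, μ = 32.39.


ρ = 27.35/32.39 = 0.8444
Lq = ρ²/(1−ρ) = 0.7130/0.1556 = 4.5822

Final: 4.5822


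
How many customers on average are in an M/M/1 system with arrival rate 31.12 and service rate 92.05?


ρ = λ/μ = 31.12/92.05 = 0.3381
L = ρ/(1−ρ) = 0.3381/(1 − 0.3381) = 0.3381/0.6619 = 0.5108

Final: 0.5108


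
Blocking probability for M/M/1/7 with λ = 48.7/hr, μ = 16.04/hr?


ρ = λ/μ = 48.7/16.04 = 3.0362
P_K = (1−ρ)ρ^K/(1−ρ^(K+1)) = (-2.0362·2378.330366)/(1 − 7220.990575)
= -4842.660209/-7219.990575 = 0.670729

Final: 0.670729


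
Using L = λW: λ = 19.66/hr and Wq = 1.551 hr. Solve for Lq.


Lq = λWq = 19.66·1.551 = 30.4927

Final: 30.4927


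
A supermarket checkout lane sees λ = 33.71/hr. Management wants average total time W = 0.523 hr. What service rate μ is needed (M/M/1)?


W = 1/(μ−λ) ⇒ μ − λ = 1/W = 1/0.523 = 1.9120
μ = λ + 1/W = 33.71 + 1.9120 = 35.6220 per hr

Final: 35.6220 /hr


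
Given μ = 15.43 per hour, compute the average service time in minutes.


Mean service time = 1/μ = 1/15.43 hour = 0.06481 hour
In minutes: 0.06481 × 60 = 3.8885 min

Final: 3.8885 min


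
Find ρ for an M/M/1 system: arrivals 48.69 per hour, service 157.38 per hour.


ρ = λ/μ = 48.69/157.38 = 0.3094

Final: 0.3094


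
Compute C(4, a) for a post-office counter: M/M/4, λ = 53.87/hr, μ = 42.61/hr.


a = λ/μ = 1.2643; ρ = a/4 = 0.3161
P₀ = 0.281226 (from M/M/c formula)
C(c,a) = [a^c/(c!(1−ρ))]·P₀ = [2.55471/(24·0.6839)]·0.281226
= 0.15564·0.281226 = 0.043769

Final: 0.043769


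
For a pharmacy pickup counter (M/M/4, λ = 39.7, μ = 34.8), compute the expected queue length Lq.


a = λ/μ = 1.1408; ρ = a/4 = 0.2852
P₀ = 0.318705
Lq = P₀·a^c·ρ / (c!·(1−ρ)²) = 0.318705·1.69373·0.2852/(24·0.51094)
= 0.01255

Final: 0.01255


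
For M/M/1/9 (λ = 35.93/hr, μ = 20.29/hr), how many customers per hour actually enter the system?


ρ = 1.7708; P_K = (1−ρ)ρ^9/(1−ρ^10) = 0.436731
λ_eff = λ(1 − P_K) = 35.93·(1 − 0.436731) = 35.93·0.563269 = 20.2382 /hr

Final: 20.2382 /hr


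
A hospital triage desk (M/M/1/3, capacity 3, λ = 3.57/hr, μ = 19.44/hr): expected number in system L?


ρ = 3.57/19.44 = 0.1836
L = ρ[1 − (K+1)ρ^K + Kρ^(K+1)] / [(1−ρ)(1−ρ^(K+1))]
Numerator: 0.1836·(1 − 4·0.006193 + 3·0.001137) = 0.179719
Denominator: (0.8164)·(0.998863) = 0.815430
L = 0.179719/0.815430 = 0.2204

Final: 0.2204


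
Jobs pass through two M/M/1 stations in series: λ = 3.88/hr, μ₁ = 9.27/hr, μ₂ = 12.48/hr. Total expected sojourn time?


Each node sees arrival rate λ = 3.88/hr (tandem ⇒ throughput preserved).
W₁ = 1/(μ₁−λ) = 1/(9.27−3.88) = 0.18553 hr
W₂ = 1/(μ₂−λ) = 1/(12.48−3.88) = 0.11628 hr
W_total = W₁ + W₂ = 0.18553 + 0.11628 = 0.30181 hr

Final: 0.30181 hr


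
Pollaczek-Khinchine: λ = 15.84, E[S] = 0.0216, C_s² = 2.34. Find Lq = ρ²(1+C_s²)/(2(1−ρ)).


ρ = λ·E[S] = 15.84·0.0216 = 0.3421
Lq = ρ²(1+C_s²)/(2(1−ρ)) = 0.1171·(1+2.34)/(2·0.6579)
= 0.1171·3.3400/1.3157 = 0.29717

Final: 0.29717


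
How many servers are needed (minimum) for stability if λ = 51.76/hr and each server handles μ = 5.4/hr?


Stability requires cμ > λ ⇔ c > λ/μ.
λ/μ = 51.76/5.4 = 9.5852
Minimum integer c = ⌊9.5852⌋ + 1 = 10
Check: 10·5.4 = 54.00 > 51.76, while 9·5.4 = 48.60 ≤ 51.76

Final: 10 servers


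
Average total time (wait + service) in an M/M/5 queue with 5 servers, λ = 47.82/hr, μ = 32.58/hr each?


a = 1.4678; ρ = 0.2936; P₀ = 0.230112
Lq = P₀·a^c·ρ/(c!(1−ρ)²) = 0.007684
Wq = Lq/λ = 0.007684/47.82 = 0.0001607 hr
W = Wq + 1/μ = 0.0001607 + 0.03069 = 0.03085 hr

Final: 0.03085 hr


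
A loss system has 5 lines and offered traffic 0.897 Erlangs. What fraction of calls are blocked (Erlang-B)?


B(c,a) = (a^c/c!) / Σ_{k=0}^{c} a^k/k!
a^5/5! = 0.004839
Σ terms (k=0..5): 1.00000 + 0.89700 + 0.40230 + 0.12029 + 0.02697 + 0.004839 = 2.451408
B = 0.004839/2.451408 = 0.001974

Final: 0.001974


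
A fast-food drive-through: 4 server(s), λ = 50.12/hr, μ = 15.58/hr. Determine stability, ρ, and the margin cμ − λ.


Total capacity cμ = 4·15.58 = 62.32/hr
ρ = λ/(cμ) = 50.12/62.32 = 0.8042
Stable ⇔ ρ < 1: YES
Spare capacity = cμ − λ = 62.32 − 50.12 = 12.20/hr

Final: ρ = 0.8042; stable; margin = 12.20/hr


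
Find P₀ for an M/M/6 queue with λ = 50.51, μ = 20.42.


a = λ/μ = 50.51/20.42 = 2.4736; ρ = a/c = 0.4123
Σ_{k=0}^{5} a^k/k! (terms k=0..5) = 1.00000 + 2.47356 + 3.05924 + 2.52240 + 1.55982 + 0.77166 = 11.38668
Tail: a^6/(6!(1−ρ)) = 229.04973/(720·0.5877) = 0.54127
P₀ = 1/(11.38668 + 0.54127) = 1/11.92794 = 0.083837

Final: 0.083837


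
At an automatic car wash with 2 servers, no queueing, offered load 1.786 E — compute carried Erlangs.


B(2,1.786) = 0.364057 (Erlang-B)
Carried load = a(1 − B) = 1.786·(1 − 0.364057) = 1.786·0.635943 = 1.1358 E

Final: 1.1358 Erlangs


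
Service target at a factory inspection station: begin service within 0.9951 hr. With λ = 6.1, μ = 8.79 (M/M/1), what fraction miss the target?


ρ = 6.1/8.79 = 0.6940
P(Wq > t) = ρ·e^{−(μ−λ)t} = 0.6940·e^{−2.6768}
= 0.6940·0.068782 = 0.047732

Final: 0.047732


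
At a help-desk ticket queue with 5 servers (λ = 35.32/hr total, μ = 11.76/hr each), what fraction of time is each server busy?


ρ = λ/(cμ) = 35.32/(5·11.76) = 35.32/58.80 = 0.6007

Final: 0.6007


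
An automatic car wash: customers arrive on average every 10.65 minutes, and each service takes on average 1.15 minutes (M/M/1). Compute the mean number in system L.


λ = 60/10.65 = 5.6338 /hr
μ = 60/1.15 = 52.1739 /hr
ρ = λ/μ = 5.6338/52.1739 = 0.1080
L = ρ/(1−ρ) = 0.1080/0.8920 = 0.1211

Final: 0.1211


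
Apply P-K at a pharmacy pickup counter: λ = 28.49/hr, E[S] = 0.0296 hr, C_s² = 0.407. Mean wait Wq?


ρ = λ·E[S] = 28.49·0.0296 = 0.8433
E[S²] = E[S]²(1+C_s²) = 0.0296²·(1+0.407) = 0.001233
Wq = λ·E[S²]/(2(1−ρ)) = 28.49·0.001233/(2·0.1567) = 0.11207 hr

Final: 0.11207 hr


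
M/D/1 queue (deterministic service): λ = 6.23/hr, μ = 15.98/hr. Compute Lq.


ρ = 6.23/15.98 = 0.3899
M/D/1: Lq = ρ²/(2(1−ρ)) = 0.1520/(2·0.6101) = 0.12456

Final: 0.12456


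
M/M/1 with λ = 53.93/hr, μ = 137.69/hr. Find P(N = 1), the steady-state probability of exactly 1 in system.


ρ = 53.93/137.69 = 0.3917
P_n = (1−ρ)·ρ^n = (1 − 0.3917)·0.3917^1 = 0.6083·0.391677 = 0.238266

Final: 0.238266


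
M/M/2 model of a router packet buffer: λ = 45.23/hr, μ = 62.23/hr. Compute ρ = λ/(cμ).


ρ = λ/(cμ) = 45.23/(2·62.23) = 45.23/124.46 = 0.3634

Final: 0.3634


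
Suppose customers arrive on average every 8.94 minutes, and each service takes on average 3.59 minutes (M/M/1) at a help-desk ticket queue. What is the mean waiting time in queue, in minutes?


λ = 60/8.94 = 6.7114 /hr
μ = 60/3.59 = 16.7131 /hr
ρ = λ/μ = 6.7114/16.7131 = 0.4016
Wq = ρ/(μ−λ) = 0.4016/(16.7131−6.7114) = 0.04015 hr
In minutes: 0.04015·60 = 2.409 min

Final: 2.409 min


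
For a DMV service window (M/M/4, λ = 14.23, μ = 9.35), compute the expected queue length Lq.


a = λ/μ = 1.5219; ρ = a/4 = 0.3805
P₀ = 0.216057
Lq = P₀·a^c·ρ / (c!·(1−ρ)²) = 0.216057·5.36504·0.3805/(24·0.38380)
= 0.04788

Final: 0.04788


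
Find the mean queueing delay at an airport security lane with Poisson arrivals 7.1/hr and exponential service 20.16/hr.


ρ = 7.1/20.16 = 0.3522
Wq = ρ/(μ−λ) = 0.3522/(20.16 − 7.1) = 0.3522/13.06 = 0.02697 hr

Final: 0.02697 hr


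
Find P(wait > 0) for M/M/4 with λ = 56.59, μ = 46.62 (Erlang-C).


a = λ/μ = 1.2139; ρ = a/4 = 0.3035
P₀ = 0.295985 (from M/M/c formula)
C(c,a) = [a^c/(c!(1−ρ))]·P₀ = [2.17105/(24·0.6965)]·0.295985
= 0.12987·0.295985 = 0.038440

Final: 0.038440


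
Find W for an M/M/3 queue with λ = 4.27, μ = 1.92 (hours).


a = 2.2240; ρ = 0.7413; P₀ = 0.078223
Lq = P₀·a^c·ρ/(c!(1−ρ)²) = 1.58869
Wq = Lq/λ = 1.58869/4.27 = 0.37206 hr
W = Wq + 1/μ = 0.37206 + 0.52083 = 0.89289 hr

Final: 0.89289 hr


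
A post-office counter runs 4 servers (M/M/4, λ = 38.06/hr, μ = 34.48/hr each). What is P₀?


a = λ/μ = 38.06/34.48 = 1.1038; ρ = a/c = 0.2760
Σ_{k=0}^{3} a^k/k! (terms k=0..3) = 1.00000 + 1.10383 + 0.60922 + 0.22416 = 2.93720
Tail: a^4/(4!(1−ρ)) = 1.48459/(24·0.7240) = 0.08543
P₀ = 1/(2.93720 + 0.08543) = 1/3.02264 = 0.330837

Final: 0.330837


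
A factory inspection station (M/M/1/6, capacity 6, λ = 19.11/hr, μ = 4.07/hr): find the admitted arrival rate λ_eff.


ρ = 4.6953; P_K = (1−ρ)ρ^6/(1−ρ^7) = 0.787038
λ_eff = λ(1 − P_K) = 19.11·(1 − 0.787038) = 19.11·0.212962 = 4.0697 /hr

Final: 4.0697 /hr


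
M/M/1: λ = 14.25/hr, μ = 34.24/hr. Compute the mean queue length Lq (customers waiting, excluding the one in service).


ρ = 14.25/34.24 = 0.4162
Lq = ρ²/(1−ρ) = 0.1732/0.5838 = 0.2967

Final: 0.2967


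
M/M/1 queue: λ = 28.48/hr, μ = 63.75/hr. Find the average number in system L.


ρ = λ/μ = 28.48/63.75 = 0.4467
L = ρ/(1−ρ) = 0.4467/(1 − 0.4467) = 0.4467/0.5533 = 0.8075

Final: 0.8075


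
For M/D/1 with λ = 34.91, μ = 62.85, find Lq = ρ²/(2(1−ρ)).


ρ = 34.91/62.85 = 0.5554
M/D/1: Lq = ρ²/(2(1−ρ)) = 0.3085/(2·0.4446) = 0.34701

Final: 0.34701


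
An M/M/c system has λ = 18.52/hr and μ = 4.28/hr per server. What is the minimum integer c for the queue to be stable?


Stability requires cμ > λ ⇔ c > λ/μ.
λ/μ = 18.52/4.28 = 4.3271
Minimum integer c = ⌊4.3271⌋ + 1 = 5
Check: 5·4.28 = 21.40 > 18.52, while 4·4.28 = 17.12 ≤ 18.52

Final: 5 servers


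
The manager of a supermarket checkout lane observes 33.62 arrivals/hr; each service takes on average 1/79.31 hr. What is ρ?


ρ = λ/μ = 33.62/79.31 = 0.4239

Final: 0.4239


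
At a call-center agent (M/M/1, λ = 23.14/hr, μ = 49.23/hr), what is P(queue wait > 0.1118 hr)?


ρ = 23.14/49.23 = 0.4700
P(Wq > t) = ρ·e^{−(μ−λ)t} = 0.4700·e^{−2.9169}
= 0.4700·0.054103 = 0.025431

Final: 0.025431


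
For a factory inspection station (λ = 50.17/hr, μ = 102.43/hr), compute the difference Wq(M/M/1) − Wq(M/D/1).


ρ = 50.17/102.43 = 0.4898
Wq(M/M/1) = ρ/(μ−λ) = 0.4898/52.26 = 0.009372 hr
Wq(M/D/1) = ρ/(2(μ−λ)) = 0.004686 hr
Savings = 0.009372 − 0.004686 = 0.004686 hr

Final: 0.004686 hr


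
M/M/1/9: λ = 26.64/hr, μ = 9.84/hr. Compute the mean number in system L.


ρ = 26.64/9.84 = 2.7073
L = ρ[1 − (K+1)ρ^K + Kρ^(K+1)] / [(1−ρ)(1−ρ^(K+1))]
Numerator: 2.7073·(1 − 10·7813.616622 + 9·21153.937684) = 303897.080394
Denominator: (-1.7073)·(-21152.937684) = 36114.771656
L = 303897.080394/36114.771656 = 8.4148

Final: 8.4148


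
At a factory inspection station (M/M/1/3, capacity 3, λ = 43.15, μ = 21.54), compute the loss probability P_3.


ρ = λ/μ = 43.15/21.54 = 2.0032
P_K = (1−ρ)ρ^K/(1−ρ^(K+1)) = (-1.0032·8.039061)/(1 − 16.104246)
= -8.065186/-15.104246 = 0.533968

Final: 0.533968


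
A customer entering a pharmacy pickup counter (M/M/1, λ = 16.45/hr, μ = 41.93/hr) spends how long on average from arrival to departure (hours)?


W = 1/(μ−λ) = 1/(41.93 − 16.45) = 1/25.48 = 0.03925 hr

Final: 0.03925 hr


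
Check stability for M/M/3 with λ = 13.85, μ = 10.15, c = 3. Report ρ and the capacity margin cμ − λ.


Total capacity cμ = 3·10.15 = 30.45/hr
ρ = λ/(cμ) = 13.85/30.45 = 0.4548
Stable ⇔ ρ < 1: YES
Spare capacity = cμ − λ = 30.45 − 13.85 = 16.60/hr

Final: ρ = 0.4548; stable; margin = 16.60/hr


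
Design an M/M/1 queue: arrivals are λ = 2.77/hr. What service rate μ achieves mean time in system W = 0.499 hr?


W = 1/(μ−λ) ⇒ μ − λ = 1/W = 1/0.499 = 2.0040
μ = λ + 1/W = 2.77 + 2.0040 = 4.7740 per hr

Final: 4.7740 /hr


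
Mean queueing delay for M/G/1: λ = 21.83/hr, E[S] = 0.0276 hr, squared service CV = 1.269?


ρ = λ·E[S] = 21.83·0.0276 = 0.6025
E[S²] = E[S]²(1+C_s²) = 0.0276²·(1+1.269) = 0.001728
Wq = λ·E[S²]/(2(1−ρ)) = 21.83·0.001728/(2·0.3975) = 0.04746 hr

Final: 0.04746 hr


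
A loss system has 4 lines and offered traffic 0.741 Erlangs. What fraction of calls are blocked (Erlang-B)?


B(c,a) = (a^c/c!) / Σ_{k=0}^{c} a^k/k!
a^4/4! = 0.012562
Σ terms (k=0..4): 1.00000 + 0.74100 + 0.27454 + 0.06781 + 0.01256 = 2.095914
B = 0.012562/2.095914 = 0.005994

Final: 0.005994


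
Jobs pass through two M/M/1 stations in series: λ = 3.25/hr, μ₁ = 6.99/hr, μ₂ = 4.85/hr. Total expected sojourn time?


Each node sees arrival rate λ = 3.25/hr (tandem ⇒ throughput preserved).
W₁ = 1/(μ₁−λ) = 1/(6.99−3.25) = 0.26738 hr
W₂ = 1/(μ₂−λ) = 1/(4.85−3.25) = 0.62500 hr
W_total = W₁ + W₂ = 0.26738 + 0.62500 = 0.89238 hr

Final: 0.89238 hr


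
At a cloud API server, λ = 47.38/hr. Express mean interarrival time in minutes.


Mean interarrival time = 1/λ = 1/47.38 hour = 0.02111 hour
In minutes: 0.02111 × 60 = 1.2664 min

Final: 1.2664 min


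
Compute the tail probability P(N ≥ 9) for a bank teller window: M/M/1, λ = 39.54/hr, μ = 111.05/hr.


ρ = 39.54/111.05 = 0.3561
P(N ≥ n) = ρ^n = 0.3561^9 = 0.00009197

Final: 0.00009197


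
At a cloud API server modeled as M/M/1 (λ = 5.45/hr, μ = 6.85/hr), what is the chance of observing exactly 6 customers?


ρ = 5.45/6.85 = 0.7956
P_n = (1−ρ)·ρ^n = (1 − 0.7956)·0.7956^6 = 0.2044·0.253650 = 0.051841

Final: 0.051841


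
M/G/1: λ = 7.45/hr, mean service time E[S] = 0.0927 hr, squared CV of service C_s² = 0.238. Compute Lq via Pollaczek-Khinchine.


ρ = λ·E[S] = 7.45·0.0927 = 0.6906
Lq = ρ²(1+C_s²)/(2(1−ρ)) = 0.4769·(1+0.238)/(2·0.3094)
= 0.4769·1.2380/0.6188 = 0.95425

Final: 0.95425


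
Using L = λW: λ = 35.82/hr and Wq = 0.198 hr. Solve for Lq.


Lq = λWq = 35.82·0.198 = 7.0924

Final: 7.0924


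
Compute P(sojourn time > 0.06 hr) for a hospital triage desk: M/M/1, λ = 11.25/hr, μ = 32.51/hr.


W ~ Exponential(μ−λ) for M/M/1.
μ − λ = 32.51 − 11.25 = 21.2600
P(W > t) = e^{−(μ−λ)t} = e^{−1.2756} = 0.279263

Final: 0.279263


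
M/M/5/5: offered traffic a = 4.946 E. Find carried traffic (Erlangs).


B(5,4.946) = 0.280470 (Erlang-B)
Carried load = a(1 − B) = 4.946·(1 − 0.280470) = 4.946·0.719530 = 3.5588 E

Final: 3.5588 Erlangs


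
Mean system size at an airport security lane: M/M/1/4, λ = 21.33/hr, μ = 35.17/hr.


ρ = 21.33/35.17 = 0.6065
L = ρ[1 − (K+1)ρ^K + Kρ^(K+1)] / [(1−ρ)(1−ρ^(K+1))]
Numerator: 0.6065·(1 − 5·0.135293 + 4·0.082053) = 0.395274
Denominator: (0.3935)·(0.917947) = 0.361228
L = 0.395274/0.361228 = 1.0942

Final: 1.0942


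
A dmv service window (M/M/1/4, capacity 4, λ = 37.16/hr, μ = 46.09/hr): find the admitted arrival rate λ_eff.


ρ = 0.8062; P_K = (1−ρ)ρ^4/(1−ρ^5) = 0.124172
λ_eff = λ(1 − P_K) = 37.16·(1 − 0.124172) = 37.16·0.875828 = 32.5458 /hr

Final: 32.5458 /hr


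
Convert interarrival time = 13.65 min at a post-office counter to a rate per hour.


λ = 1/(interarrival time) in consistent units.
1 hour = 60 min, so λ = 60/13.65 = 4.3956 per hour

Final: 4.3956 /hr


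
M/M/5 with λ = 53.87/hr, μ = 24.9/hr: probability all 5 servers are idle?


a = λ/μ = 53.87/24.9 = 2.1635; ρ = a/c = 0.4327
Σ_{k=0}^{4} a^k/k! (terms k=0..4) = 1.00000 + 2.16345 + 2.34027 + 1.68769 + 0.91281 = 8.10421
Tail: a^5/(5!(1−ρ)) = 47.39561/(120·0.5673) = 0.69620
P₀ = 1/(8.10421 + 0.69620) = 1/8.80042 = 0.113631

Final: 0.113631


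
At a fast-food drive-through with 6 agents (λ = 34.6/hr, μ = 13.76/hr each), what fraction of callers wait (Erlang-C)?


a = λ/μ = 2.5145; ρ = a/6 = 0.4191
P₀ = 0.080426 (from M/M/c formula)
C(c,a) = [a^c/(c!(1−ρ))]·P₀ = [252.78191/(720·0.5809)]·0.080426
= 0.60437·0.080426 = 0.048607

Final: 0.048607


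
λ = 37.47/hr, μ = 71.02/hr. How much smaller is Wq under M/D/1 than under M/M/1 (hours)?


ρ = 37.47/71.02 = 0.5276
Wq(M/M/1) = ρ/(μ−λ) = 0.5276/33.55 = 0.01573 hr
Wq(M/D/1) = ρ/(2(μ−λ)) = 0.007863 hr
Savings = 0.01573 − 0.007863 = 0.007863 hr

Final: 0.007863 hr


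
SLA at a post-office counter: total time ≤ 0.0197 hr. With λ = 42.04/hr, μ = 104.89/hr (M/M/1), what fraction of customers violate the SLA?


W ~ Exponential(μ−λ) for M/M/1.
μ − λ = 104.89 − 42.04 = 62.8500
P(W > t) = e^{−(μ−λ)t} = e^{−1.2381} = 0.289922

Final: 0.289922


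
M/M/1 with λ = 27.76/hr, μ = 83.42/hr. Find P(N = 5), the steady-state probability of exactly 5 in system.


ρ = 27.76/83.42 = 0.3328
P_n = (1−ρ)·ρ^n = (1 − 0.3328)·0.3328^5 = 0.6672·0.004081 = 0.002723

Final: 0.002723


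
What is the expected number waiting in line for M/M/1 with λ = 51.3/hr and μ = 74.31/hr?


ρ = 51.3/74.31 = 0.6904
Lq = ρ²/(1−ρ) = 0.4766/0.3096 = 1.5391

Final: 1.5391


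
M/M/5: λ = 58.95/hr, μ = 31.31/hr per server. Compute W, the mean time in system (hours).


a = 1.8828; ρ = 0.3766; P₀ = 0.151345
Lq = P₀·a^c·ρ/(c!(1−ρ)²) = 0.02891
Wq = Lq/λ = 0.02891/58.95 = 0.0004904 hr
W = Wq + 1/μ = 0.0004904 + 0.03194 = 0.03243 hr

Final: 0.03243 hr


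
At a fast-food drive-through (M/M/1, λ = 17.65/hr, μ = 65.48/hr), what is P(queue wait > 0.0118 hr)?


ρ = 17.65/65.48 = 0.2695
P(Wq > t) = ρ·e^{−(μ−λ)t} = 0.2695·e^{−0.5644}
= 0.2695·0.568705 = 0.153293

Final: 0.153293


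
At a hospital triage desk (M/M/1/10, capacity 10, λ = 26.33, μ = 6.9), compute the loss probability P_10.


ρ = λ/μ = 26.33/6.9 = 3.8159
P_K = (1−ρ)ρ^K/(1−ρ^(K+1)) = (-2.8159·654662.830214)/(1 − 2498155.408630)
= -1843492.578415/-2498154.408630 = 0.737942

Final: 0.737942


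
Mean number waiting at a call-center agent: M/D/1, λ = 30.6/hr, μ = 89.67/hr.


ρ = 30.6/89.67 = 0.3413
M/D/1: Lq = ρ²/(2(1−ρ)) = 0.1165/(2·0.6587) = 0.08839

Final: 0.08839


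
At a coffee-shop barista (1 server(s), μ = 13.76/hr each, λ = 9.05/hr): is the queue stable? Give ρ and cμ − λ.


Total capacity cμ = 1·13.76 = 13.76/hr
ρ = λ/(cμ) = 9.05/13.76 = 0.6577
Stable ⇔ ρ < 1: YES
Spare capacity = cμ − λ = 13.76 − 9.05 = 4.71/hr

Final: ρ = 0.6577; stable; margin = 4.71/hr


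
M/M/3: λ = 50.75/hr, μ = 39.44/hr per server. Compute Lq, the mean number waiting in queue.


a = λ/μ = 1.2868; ρ = a/3 = 0.4289
P₀ = 0.267634
Lq = P₀·a^c·ρ / (c!·(1−ρ)²) = 0.267634·2.13058·0.4289/(6·0.32613)
= 0.12499

Final: 0.12499


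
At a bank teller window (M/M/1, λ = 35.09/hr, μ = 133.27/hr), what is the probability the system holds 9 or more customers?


ρ = 35.09/133.27 = 0.2633
P(N ≥ n) = ρ^n = 0.2633^9 = 0.000006082

Final: 0.000006082


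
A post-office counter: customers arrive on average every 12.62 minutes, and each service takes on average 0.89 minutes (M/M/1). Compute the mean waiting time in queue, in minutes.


λ = 60/12.62 = 4.7544 /hr
μ = 60/0.89 = 67.4157 /hr
ρ = λ/μ = 4.7544/67.4157 = 0.07052
Wq = ρ/(μ−λ) = 0.07052/(67.4157−4.7544) = 0.001125 hr
In minutes: 0.001125·60 = 0.06753 min

Final: 0.06753 min


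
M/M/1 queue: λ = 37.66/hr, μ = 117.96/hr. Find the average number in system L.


ρ = λ/μ = 37.66/117.96 = 0.3193
L = ρ/(1−ρ) = 0.3193/(1 − 0.3193) = 0.3193/0.6807 = 0.4690

Final: 0.4690


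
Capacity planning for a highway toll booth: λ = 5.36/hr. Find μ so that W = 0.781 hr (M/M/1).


W = 1/(μ−λ) ⇒ μ − λ = 1/W = 1/0.781 = 1.2804
μ = λ + 1/W = 5.36 + 1.2804 = 6.6404 per hr

Final: 6.6404 /hr


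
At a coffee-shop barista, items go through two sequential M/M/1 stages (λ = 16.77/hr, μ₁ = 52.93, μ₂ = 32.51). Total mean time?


Each node sees arrival rate λ = 16.77/hr (tandem ⇒ throughput preserved).
W₁ = 1/(μ₁−λ) = 1/(52.93−16.77) = 0.02765 hr
W₂ = 1/(μ₂−λ) = 1/(32.51−16.77) = 0.06353 hr
W_total = W₁ + W₂ = 0.02765 + 0.06353 = 0.09119 hr

Final: 0.09119 hr


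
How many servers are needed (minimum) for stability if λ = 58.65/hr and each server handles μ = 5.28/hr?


Stability requires cμ > λ ⇔ c > λ/μ.
λ/μ = 58.65/5.28 = 11.1080
Minimum integer c = ⌊11.1080⌋ + 1 = 12
Check: 12·5.28 = 63.36 > 58.65, while 11·5.28 = 58.08 ≤ 58.65

Final: 12 servers


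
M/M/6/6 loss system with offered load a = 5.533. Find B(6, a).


B(c,a) = (a^c/c!) / Σ_{k=0}^{c} a^k/k!
a^6/6! = 39.850294
Σ terms (k=0..6): 1.00000 + 5.53300 + 15.30704 + 28.23129 + 39.05094 + 43.21376 + 39.85029 = 172.186331
B = 39.850294/172.186331 = 0.231437

Final: 0.231437


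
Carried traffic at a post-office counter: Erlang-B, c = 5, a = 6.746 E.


B(5,6.746) = 0.409395 (Erlang-B)
Carried load = a(1 − B) = 6.746·(1 − 0.409395) = 6.746·0.590605 = 3.9842 E

Final: 3.9842 Erlangs


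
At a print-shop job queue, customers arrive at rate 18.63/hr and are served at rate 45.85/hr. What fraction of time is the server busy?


ρ = λ/μ = 18.63/45.85 = 0.4063

Final: 0.4063


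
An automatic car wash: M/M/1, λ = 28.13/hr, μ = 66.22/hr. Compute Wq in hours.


ρ = 28.13/66.22 = 0.4248
Wq = ρ/(μ−λ) = 0.4248/(66.22 − 28.13) = 0.4248/38.09 = 0.01115 hr

Final: 0.01115 hr


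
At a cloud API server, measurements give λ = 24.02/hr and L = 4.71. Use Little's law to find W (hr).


W = L/λ = 4.71/24.02 = 0.1961 hr

Final: 0.1961 hr


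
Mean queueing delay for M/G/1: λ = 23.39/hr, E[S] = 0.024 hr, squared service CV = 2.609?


ρ = λ·E[S] = 23.39·0.024 = 0.5614
E[S²] = E[S]²(1+C_s²) = 0.024²·(1+2.609) = 0.002079
Wq = λ·E[S²]/(2(1−ρ)) = 23.39·0.002079/(2·0.4386) = 0.05542 hr

Final: 0.05542 hr


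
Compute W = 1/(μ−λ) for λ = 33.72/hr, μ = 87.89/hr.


W = 1/(μ−λ) = 1/(87.89 − 33.72) = 1/54.17 = 0.01846 hr

Final: 0.01846 hr


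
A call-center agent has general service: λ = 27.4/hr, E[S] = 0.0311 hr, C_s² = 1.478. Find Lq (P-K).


ρ = λ·E[S] = 27.4·0.0311 = 0.8521
Lq = ρ²(1+C_s²)/(2(1−ρ)) = 0.7261·(1+1.478)/(2·0.1479)
= 0.7261·2.4780/0.2957 = 6.08475

Final: 6.08475


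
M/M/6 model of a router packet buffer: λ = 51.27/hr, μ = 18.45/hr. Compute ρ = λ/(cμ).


ρ = λ/(cμ) = 51.27/(6·18.45) = 51.27/110.70 = 0.4631

Final: 0.4631


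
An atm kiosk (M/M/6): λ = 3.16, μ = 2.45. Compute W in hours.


a = 1.2898; ρ = 0.2150; P₀ = 0.275300
Lq = P₀·a^c·ρ/(c!(1−ρ)²) = 0.0006140
Wq = Lq/λ = 0.0006140/3.16 = 0.0001943 hr
W = Wq + 1/μ = 0.0001943 + 0.40816 = 0.40836 hr

Final: 0.40836 hr


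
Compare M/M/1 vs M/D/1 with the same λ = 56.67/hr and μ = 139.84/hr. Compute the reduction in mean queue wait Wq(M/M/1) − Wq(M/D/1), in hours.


ρ = 56.67/139.84 = 0.4052
Wq(M/M/1) = ρ/(μ−λ) = 0.4052/83.17 = 0.004873 hr
Wq(M/D/1) = ρ/(2(μ−λ)) = 0.002436 hr
Savings = 0.004873 − 0.002436 = 0.002436 hr

Final: 0.002436 hr


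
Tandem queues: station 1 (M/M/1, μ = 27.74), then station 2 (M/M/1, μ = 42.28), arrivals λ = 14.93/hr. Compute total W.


Each node sees arrival rate λ = 14.93/hr (tandem ⇒ throughput preserved).
W₁ = 1/(μ₁−λ) = 1/(27.74−14.93) = 0.07806 hr
W₂ = 1/(μ₂−λ) = 1/(42.28−14.93) = 0.03656 hr
W_total = W₁ + W₂ = 0.07806 + 0.03656 = 0.11463 hr

Final: 0.11463 hr


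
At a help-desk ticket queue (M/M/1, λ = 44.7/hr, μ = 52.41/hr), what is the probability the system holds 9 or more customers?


ρ = 44.7/52.41 = 0.8529
P(N ≥ n) = ρ^n = 0.8529^9 = 0.238803

Final: 0.238803


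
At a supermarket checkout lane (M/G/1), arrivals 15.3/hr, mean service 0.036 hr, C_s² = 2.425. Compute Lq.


ρ = λ·E[S] = 15.3·0.036 = 0.5508
Lq = ρ²(1+C_s²)/(2(1−ρ)) = 0.3034·(1+2.425)/(2·0.4492)
= 0.3034·3.4250/0.8984 = 1.15659

Final: 1.15659


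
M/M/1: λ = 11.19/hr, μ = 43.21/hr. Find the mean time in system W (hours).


W = 1/(μ−λ) = 1/(43.21 − 11.19) = 1/32.02 = 0.03123 hr

Final: 0.03123 hr


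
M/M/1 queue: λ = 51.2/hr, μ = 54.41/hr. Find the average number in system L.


ρ = λ/μ = 51.2/54.41 = 0.9410
L = ρ/(1−ρ) = 0.9410/(1 − 0.9410) = 0.9410/0.05900 = 15.9502

Final: 15.9502


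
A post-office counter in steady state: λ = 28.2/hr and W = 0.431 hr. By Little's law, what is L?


L = λW = 28.2·0.431 = 12.1542

Final: 12.1542


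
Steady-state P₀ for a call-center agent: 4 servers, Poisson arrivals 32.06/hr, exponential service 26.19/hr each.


a = λ/μ = 32.06/26.19 = 1.2241; ρ = a/c = 0.3060
Σ_{k=0}^{3} a^k/k! (terms k=0..3) = 1.00000 + 1.22413 + 0.74925 + 0.30573 = 3.27911
Tail: a^4/(4!(1−ρ)) = 2.24549/(24·0.6940) = 0.13482
P₀ = 1/(3.27911 + 0.13482) = 1/3.41393 = 0.292918

Final: 0.292918


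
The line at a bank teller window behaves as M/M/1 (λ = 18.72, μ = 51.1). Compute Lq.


ρ = 18.72/51.1 = 0.3663
Lq = ρ²/(1−ρ) = 0.1342/0.6337 = 0.2118

Final: 0.2118


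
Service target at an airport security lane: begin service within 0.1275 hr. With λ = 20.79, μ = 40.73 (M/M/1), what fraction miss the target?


ρ = 20.79/40.73 = 0.5104
P(Wq > t) = ρ·e^{−(μ−λ)t} = 0.5104·e^{−2.5423}
= 0.5104·0.078681 = 0.040162

Final: 0.040162


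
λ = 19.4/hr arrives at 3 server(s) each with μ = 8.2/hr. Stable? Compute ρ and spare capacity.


Total capacity cμ = 3·8.2 = 24.60/hr
ρ = λ/(cμ) = 19.4/24.60 = 0.7886
Stable ⇔ ρ < 1: YES
Spare capacity = cμ − λ = 24.60 − 19.4 = 5.20/hr

Final: ρ = 0.7886; stable; margin = 5.20/hr


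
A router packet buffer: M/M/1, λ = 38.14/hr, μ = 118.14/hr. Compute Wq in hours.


ρ = 38.14/118.14 = 0.3228
Wq = ρ/(μ−λ) = 0.3228/(118.14 − 38.14) = 0.3228/80.00 = 0.004035 hr

Final: 0.004035 hr


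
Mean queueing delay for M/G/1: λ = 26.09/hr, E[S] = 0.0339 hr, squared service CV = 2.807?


ρ = λ·E[S] = 26.09·0.0339 = 0.8845
E[S²] = E[S]²(1+C_s²) = 0.0339²·(1+2.807) = 0.004375
Wq = λ·E[S²]/(2(1−ρ)) = 26.09·0.004375/(2·0.1155) = 0.49392 hr

Final: 0.49392 hr


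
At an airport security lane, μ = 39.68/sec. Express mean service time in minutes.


Mean service time = 1/μ = 1/39.68 second = 0.02520 second
In minutes: 0.02520 × 0.0166667 = 0.0004200 min

Final: 0.0004200 min


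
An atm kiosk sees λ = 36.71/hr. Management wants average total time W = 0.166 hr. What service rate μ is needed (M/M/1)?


W = 1/(μ−λ) ⇒ μ − λ = 1/W = 1/0.166 = 6.0241
μ = λ + 1/W = 36.71 + 6.0241 = 42.7341 per hr

Final: 42.7341 /hr


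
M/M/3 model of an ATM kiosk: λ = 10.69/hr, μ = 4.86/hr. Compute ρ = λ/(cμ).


ρ = λ/(cμ) = 10.69/(3·4.86) = 10.69/14.58 = 0.7332

Final: 0.7332


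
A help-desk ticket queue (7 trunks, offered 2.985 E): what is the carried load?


B(7,2.985) = 0.021423 (Erlang-B)
Carried load = a(1 − B) = 2.985·(1 − 0.021423) = 2.985·0.978577 = 2.9211 E

Final: 2.9211 Erlangs


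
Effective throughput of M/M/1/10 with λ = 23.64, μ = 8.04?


ρ = 2.9403; P_K = (1−ρ)ρ^10/(1−ρ^11) = 0.659903
λ_eff = λ(1 − P_K) = 23.64·(1 − 0.659903) = 23.64·0.340097 = 8.0399 /hr

Final: 8.0399 /hr


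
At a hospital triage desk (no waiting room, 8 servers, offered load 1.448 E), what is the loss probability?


B(c,a) = (a^c/c!) / Σ_{k=0}^{c} a^k/k!
a^8/8! = 0.0004793
Σ terms (k=0..8): 1.00000 + 1.44800 + 1.04835 + 0.50600 + 0.18317 + 0.05305 + 0.01280 + 0.002648 + 0.0004793 = 4.254507
B = 0.0004793/4.254507 = 0.0001127

Final: 0.0001127


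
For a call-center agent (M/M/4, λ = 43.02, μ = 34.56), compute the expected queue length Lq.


a = λ/μ = 1.2448; ρ = a/4 = 0.3112
P₀ = 0.286841
Lq = P₀·a^c·ρ / (c!·(1−ρ)²) = 0.286841·2.40097·0.3112/(24·0.47445)
= 0.01882

Final: 0.01882


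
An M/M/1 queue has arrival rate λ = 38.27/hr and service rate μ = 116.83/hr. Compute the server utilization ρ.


ρ = λ/μ = 38.27/116.83 = 0.3276

Final: 0.3276


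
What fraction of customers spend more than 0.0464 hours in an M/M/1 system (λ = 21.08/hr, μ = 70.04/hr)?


W ~ Exponential(μ−λ) for M/M/1.
μ − λ = 70.04 − 21.08 = 48.9600
P(W > t) = e^{−(μ−λ)t} = e^{−2.2717} = 0.103132

Final: 0.103132


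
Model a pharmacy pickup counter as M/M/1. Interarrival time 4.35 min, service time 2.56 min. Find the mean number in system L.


λ = 60/4.35 = 13.7931 /hr
μ = 60/2.56 = 23.4375 /hr
ρ = λ/μ = 13.7931/23.4375 = 0.5885
L = ρ/(1−ρ) = 0.5885/0.4115 = 1.4302

Final: 1.4302


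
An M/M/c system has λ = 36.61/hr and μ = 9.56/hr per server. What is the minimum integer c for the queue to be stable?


Stability requires cμ > λ ⇔ c > λ/μ.
λ/μ = 36.61/9.56 = 3.8295
Minimum integer c = ⌊3.8295⌋ + 1 = 4
Check: 4·9.56 = 38.24 > 36.61, while 3·9.56 = 28.68 ≤ 36.61

Final: 4 servers


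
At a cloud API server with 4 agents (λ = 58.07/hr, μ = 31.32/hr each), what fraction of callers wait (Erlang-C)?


a = λ/μ = 1.8541; ρ = a/4 = 0.4635
P₀ = 0.152602 (from M/M/c formula)
C(c,a) = [a^c/(c!(1−ρ))]·P₀ = [11.81736/(24·0.5365)]·0.152602
= 0.91782·0.152602 = 0.140061

Final: 0.140061


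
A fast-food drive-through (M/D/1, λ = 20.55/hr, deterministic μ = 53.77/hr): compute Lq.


ρ = 20.55/53.77 = 0.3822
M/D/1: Lq = ρ²/(2(1−ρ)) = 0.1461/(2·0.6178) = 0.11821

Final: 0.11821


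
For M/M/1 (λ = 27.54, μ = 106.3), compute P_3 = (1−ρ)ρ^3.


ρ = 27.54/106.3 = 0.2591
P_n = (1−ρ)·ρ^n = (1 − 0.2591)·0.2591^3 = 0.7409·0.017390 = 0.012884

Final: 0.012884


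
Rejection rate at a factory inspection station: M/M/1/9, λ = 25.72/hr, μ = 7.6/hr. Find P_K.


ρ = λ/μ = 25.72/7.6 = 3.3842
P_K = (1−ρ)ρ^K/(1−ρ^(K+1)) = (-2.3842·58225.918445)/(1 − 197048.766106)
= -138822.847661/-197047.766106 = 0.704514

Final: 0.704514


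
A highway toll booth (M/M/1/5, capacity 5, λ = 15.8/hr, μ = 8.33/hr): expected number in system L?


ρ = 15.8/8.33 = 1.8968
L = ρ[1 − (K+1)ρ^K + Kρ^(K+1)] / [(1−ρ)(1−ρ^(K+1))]
Numerator: 1.8968·(1 − 6·24.550505 + 5·46.566384) = 164.124425
Denominator: (-0.8968)·(-45.566384) = 40.862051
L = 164.124425/40.862051 = 4.0165

Final: 4.0165


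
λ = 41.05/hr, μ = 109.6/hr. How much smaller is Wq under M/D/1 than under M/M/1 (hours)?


ρ = 41.05/109.6 = 0.3745
Wq(M/M/1) = ρ/(μ−λ) = 0.3745/68.55 = 0.005464 hr
Wq(M/D/1) = ρ/(2(μ−λ)) = 0.002732 hr
Savings = 0.005464 − 0.002732 = 0.002732 hr

Final: 0.002732 hr


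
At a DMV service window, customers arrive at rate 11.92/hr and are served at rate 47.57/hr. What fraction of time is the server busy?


ρ = λ/μ = 11.92/47.57 = 0.2506

Final: 0.2506


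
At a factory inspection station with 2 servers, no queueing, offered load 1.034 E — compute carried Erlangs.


B(2,1.034) = 0.208122 (Erlang-B)
Carried load = a(1 − B) = 1.034·(1 − 0.208122) = 1.034·0.791878 = 0.8188 E

Final: 0.8188 Erlangs
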